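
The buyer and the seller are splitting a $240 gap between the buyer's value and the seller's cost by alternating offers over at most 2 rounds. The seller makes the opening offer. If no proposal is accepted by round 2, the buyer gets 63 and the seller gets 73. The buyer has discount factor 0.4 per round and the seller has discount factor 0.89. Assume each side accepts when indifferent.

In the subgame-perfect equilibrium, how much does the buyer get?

Work backward from the last round.
Round 2 (the buyer proposes): the seller gets 73 if talks fail, so the buyer offers 73 and keeps 167.
Round 1 (the seller proposes): the buyer can get 167 next round, worth 0.4 × 167 = 66.8 now; the seller offers that and keeps 173.2.

66.8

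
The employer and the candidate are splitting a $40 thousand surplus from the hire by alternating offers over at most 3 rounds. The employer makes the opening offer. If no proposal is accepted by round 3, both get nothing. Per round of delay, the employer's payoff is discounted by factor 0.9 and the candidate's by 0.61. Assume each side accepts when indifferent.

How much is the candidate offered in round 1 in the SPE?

Round 3 (the employer proposes): rejection yields 0 for the candidate; the employer offers 0 and keeps 40.
Round 2 (the candidate proposes): the employer can get 40 next round, worth 0.9 × 40 = 36 now. The candidate offers 36 and keeps 40 − 36 = 4.
Round 1 (the employer proposes): the candidate can get 4 next round, worth 0.61 × 4 = 2.44 now; the employer offers that and keeps 37.56.

2.44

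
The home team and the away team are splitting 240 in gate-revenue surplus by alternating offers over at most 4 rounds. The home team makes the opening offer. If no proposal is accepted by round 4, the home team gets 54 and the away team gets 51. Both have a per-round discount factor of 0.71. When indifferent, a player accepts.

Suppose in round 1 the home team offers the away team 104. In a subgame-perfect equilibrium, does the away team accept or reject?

Reject

Round 4 (the away team proposes): the home team gets 54 if talks fail, so the away team offers 54 and keeps 186.
Round 3 (the home team proposes): the away team can get 186 next round, worth 0.71 × 186 = 132.06 now. The home team offers 132.06 and keeps 240 − 132.06 = 107.94.
Round 2 (the away team proposes): the home team can get 107.94 next round, worth 0.71 × 107.94 = 76.6374 now; the away team offers that and keeps 163.3626.
So by rejecting in round 1, the away team gets 163.3626 next round, worth 0.71 × 163.3626 = 115.987446 now.
Offer 104 < 115.987446, so the away team rejects.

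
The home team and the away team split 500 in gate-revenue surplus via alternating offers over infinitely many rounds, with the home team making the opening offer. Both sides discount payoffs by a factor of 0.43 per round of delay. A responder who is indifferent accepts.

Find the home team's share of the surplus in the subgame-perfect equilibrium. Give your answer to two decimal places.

349.65

When the home team proposes, the away team accepts any offer worth at least 0.43 times what the away team would get by proposing next round; and vice versa.
This gives x = 500 − 0.43y and y = 500 − 0.43x, where x and y are each side's share when it proposes.
Hence (1 − 0.43·0.43)x = 500(1 − 0.43), i.e. 0.8151·x = 285.
x ≈ 349.6503; the away team's share is 500 − x ≈ 150.3497.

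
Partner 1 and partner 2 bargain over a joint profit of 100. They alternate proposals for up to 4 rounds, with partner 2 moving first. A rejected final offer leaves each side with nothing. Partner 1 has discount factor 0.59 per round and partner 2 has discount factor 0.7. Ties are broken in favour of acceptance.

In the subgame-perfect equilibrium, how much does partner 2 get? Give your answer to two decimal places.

57.93

Round 4 (partner 1 proposes): partner 2 will accept anything ≥ 0, so partner 1 offers 0 and keeps 100.
Round 3 (partner 2 proposes): partner 1 can get 100 next round, worth 0.59 × 100 = 59 now; partner 2 offers that and keeps 41.
Round 2 (partner 1 proposes): partner 2 can get 41 next round, worth 0.7 × 41 = 28.7 now, so partner 1 offers 28.7, keeping 71.3.
Round 1 (partner 2 proposes): partner 1 can get 71.3 next round, worth 0.59 × 71.3 = 42.067 now. Partner 2 offers 42.067 and keeps 100 − 42.067 = 57.933.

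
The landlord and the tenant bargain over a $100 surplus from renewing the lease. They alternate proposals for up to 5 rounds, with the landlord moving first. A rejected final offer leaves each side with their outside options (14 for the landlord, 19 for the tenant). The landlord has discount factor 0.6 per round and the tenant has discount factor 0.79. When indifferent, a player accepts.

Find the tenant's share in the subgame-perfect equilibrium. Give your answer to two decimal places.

Solve by backward induction from round 5.
Round 5 (the landlord proposes): the tenant gets 19 if talks fail, so the landlord offers 19 and keeps 81.
Round 4 (the tenant proposes): the landlord can get 81 next round, worth 0.6 × 81 = 48.6 now. The tenant offers 48.6 and keeps 100 − 48.6 = 51.4.
Round 3 (the landlord proposes): the tenant can get 51.4 next round, worth 0.79 × 51.4 = 40.606 now. The landlord offers 40.606 and keeps 100 − 40.606 = 59.394.
Round 2 (the tenant proposes): the landlord can get 59.394 next round, worth 0.6 × 59.394 = 35.6364 now, so the tenant offers 35.6364, keeping 64.3636.
Round 1 (the landlord proposes): the tenant can get 64.3636 next round, worth 0.79 × 64.3636 = 50.847244 now. The landlord offers 50.847244 and keeps 100 − 50.847244 = 49.152756.

50.85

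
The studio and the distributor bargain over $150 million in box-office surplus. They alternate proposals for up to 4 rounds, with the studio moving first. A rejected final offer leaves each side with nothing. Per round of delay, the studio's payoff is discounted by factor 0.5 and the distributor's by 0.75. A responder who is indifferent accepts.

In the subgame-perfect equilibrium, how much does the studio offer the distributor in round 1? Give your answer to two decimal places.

98.44

Round 4 (the distributor proposes): rejection yields 0 for the studio; the distributor offers 0 and keeps 150.
Round 3 (the studio proposes): the distributor can get 150 next round, worth 0.75 × 150 = 112.5 now, so the studio offers 112.5, keeping 37.5.
Round 2 (the distributor proposes): the studio can get 37.5 next round, worth 0.5 × 37.5 = 18.75 now. The distributor offers 18.75 and keeps 150 − 18.75 = 131.25.
Round 1 (the studio proposes): the distributor can get 131.25 next round, worth 0.75 × 131.25 = 98.4375 now, so the studio offers 98.4375, keeping 51.5625.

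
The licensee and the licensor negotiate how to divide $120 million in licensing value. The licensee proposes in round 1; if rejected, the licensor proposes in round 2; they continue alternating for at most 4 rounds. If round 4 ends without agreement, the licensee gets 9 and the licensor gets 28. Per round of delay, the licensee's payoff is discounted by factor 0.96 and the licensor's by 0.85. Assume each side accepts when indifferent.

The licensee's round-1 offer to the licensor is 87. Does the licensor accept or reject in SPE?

Work out the licensor's continuation value if the offer is rejected.
Round 4 (the licensor proposes): the licensee gets 9 if talks fail, so the licensor offers 9 and keeps 111.
Round 3 (the licensee proposes): the licensor can get 111 next round, worth 0.85 × 111 = 94.35 now; the licensee offers that and keeps 25.65.
Round 2 (the licensor proposes): the licensee can get 25.65 next round, worth 0.96 × 25.65 = 24.624 now, so the licensor offers 24.624, keeping 95.376.
So by rejecting in round 1, the licensor gets 95.376 next round, worth 0.85 × 95.376 = 81.0696 now.
Offer 87 ≥ 81.0696, so the licensor accepts.

Accept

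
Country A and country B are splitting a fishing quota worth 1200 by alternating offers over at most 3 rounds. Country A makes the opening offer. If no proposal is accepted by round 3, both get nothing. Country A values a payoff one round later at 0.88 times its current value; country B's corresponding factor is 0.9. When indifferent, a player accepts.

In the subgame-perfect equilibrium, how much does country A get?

Round 3 (country A proposes): rejection yields 0 for country B; country A offers 0 and keeps 1200.
Round 2 (country B proposes): country A can get 1200 next round, worth 0.88 × 1200 = 1056 now. Country B offers 1056 and keeps 1200 − 1056 = 144.
Round 1 (country A proposes): country B can get 144 next round, worth 0.9 × 144 = 129.6 now. Country A offers 129.6 and keeps 1200 − 129.6 = 1070.4.

1070.4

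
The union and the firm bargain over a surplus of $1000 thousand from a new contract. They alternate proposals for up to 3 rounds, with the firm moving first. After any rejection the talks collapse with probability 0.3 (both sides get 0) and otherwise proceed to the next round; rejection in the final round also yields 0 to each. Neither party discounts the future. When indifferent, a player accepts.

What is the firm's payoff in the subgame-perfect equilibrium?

790

Round 3 (the firm proposes): the union will accept anything ≥ 0, so the firm offers 0 and keeps 1000.
Round 2 (the union proposes): rejecting gives the firm an expected 0.7 × 1000 = 700; the union offers that and keeps 300.
Round 1 (the firm proposes): rejecting gives the union an expected 0.7 × 300 = 210, so the firm offers 210, keeping 790.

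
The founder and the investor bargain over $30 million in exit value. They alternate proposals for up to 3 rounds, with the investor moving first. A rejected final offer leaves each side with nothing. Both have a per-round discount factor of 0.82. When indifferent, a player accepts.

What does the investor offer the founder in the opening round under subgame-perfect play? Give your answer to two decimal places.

4.43

Round 3 (the investor proposes): rejection yields 0 for the founder; the investor offers 0 and keeps 30.
Round 2 (the founder proposes): the investor can get 30 next round, worth 0.82 × 30 = 24.6 now; the founder offers that and keeps 5.4.
Round 1 (the investor proposes): the founder can get 5.4 next round, worth 0.82 × 5.4 = 4.428 now. The investor offers 4.428 and keeps 30 − 4.428 = 25.572.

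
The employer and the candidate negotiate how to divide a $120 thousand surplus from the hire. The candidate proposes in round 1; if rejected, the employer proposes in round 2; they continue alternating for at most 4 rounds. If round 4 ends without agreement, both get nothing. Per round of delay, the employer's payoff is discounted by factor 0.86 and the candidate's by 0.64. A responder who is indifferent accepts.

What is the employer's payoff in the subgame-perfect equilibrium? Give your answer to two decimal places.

93.95

Solve by backward induction from round 4.
Round 4 (the employer proposes): rejection yields 0 for the candidate; the employer offers 0 and keeps 120.
Round 3 (the candidate proposes): the employer can get 120 next round, worth 0.86 × 120 = 103.2 now; the candidate offers that and keeps 16.8.
Round 2 (the employer proposes): the candidate can get 16.8 next round, worth 0.64 × 16.8 = 10.752 now. The employer offers 10.752 and keeps 120 − 10.752 = 109.248.
Round 1 (the candidate proposes): the employer can get 109.248 next round, worth 0.86 × 109.248 = 93.95328 now. The candidate offers 93.95328 and keeps 120 − 93.95328 = 26.04672.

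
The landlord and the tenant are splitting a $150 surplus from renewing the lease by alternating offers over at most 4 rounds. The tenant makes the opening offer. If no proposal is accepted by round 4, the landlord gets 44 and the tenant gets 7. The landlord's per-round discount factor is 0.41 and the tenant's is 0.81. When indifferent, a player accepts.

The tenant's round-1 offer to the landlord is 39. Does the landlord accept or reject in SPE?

Accept

Round 4 (the landlord proposes): the tenant gets 7 if talks fail, so the landlord offers 7 and keeps 143.
Round 3 (the tenant proposes): the landlord can get 143 next round, worth 0.41 × 143 = 58.63 now. The tenant offers 58.63 and keeps 150 − 58.63 = 91.37.
Round 2 (the landlord proposes): the tenant can get 91.37 next round, worth 0.81 × 91.37 = 74.0097 now, so the landlord offers 74.0097, keeping 75.9903.
So by rejecting in round 1, the landlord gets 75.9903 next round, worth 0.41 × 75.9903 = 31.156023 now.
Offer 39 ≥ 31.156023, so the landlord accepts.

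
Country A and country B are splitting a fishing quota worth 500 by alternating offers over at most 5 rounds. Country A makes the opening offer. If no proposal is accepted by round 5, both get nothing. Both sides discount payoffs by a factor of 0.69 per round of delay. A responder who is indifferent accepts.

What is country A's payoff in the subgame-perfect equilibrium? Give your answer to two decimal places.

Round 5 (country A proposes): country B will accept anything ≥ 0, so country A offers 0 and keeps 500.
Round 4 (country B proposes): country A can get 500 next round, worth 0.69 × 500 = 345 now; country B offers that and keeps 155.
Round 3 (country A proposes): country B can get 155 next round, worth 0.69 × 155 = 106.95 now. Country A offers 106.95 and keeps 500 − 106.95 = 393.05.
Round 2 (country B proposes): country A can get 393.05 next round, worth 0.69 × 393.05 = 271.2045 now; country B offers that and keeps 228.7955.
Round 1 (country A proposes): country B can get 228.7955 next round, worth 0.69 × 228.7955 = 157.868895 now, so country A offers 157.868895, keeping 342.131105.

342.13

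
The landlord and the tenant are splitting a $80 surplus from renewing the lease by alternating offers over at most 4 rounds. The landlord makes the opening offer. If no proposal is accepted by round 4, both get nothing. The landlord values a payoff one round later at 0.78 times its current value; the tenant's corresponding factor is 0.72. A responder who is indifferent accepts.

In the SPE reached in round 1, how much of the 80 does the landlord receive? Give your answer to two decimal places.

Round 4 (the tenant proposes): rejection yields 0 for the landlord; the tenant offers 0 and keeps 80.
Round 3 (the landlord proposes): the tenant can get 80 next round, worth 0.72 × 80 = 57.6 now, so the landlord offers 57.6, keeping 22.4.
Round 2 (the tenant proposes): the landlord can get 22.4 next round, worth 0.78 × 22.4 = 17.472 now; the tenant offers that and keeps 62.528.
Round 1 (the landlord proposes): the tenant can get 62.528 next round, worth 0.72 × 62.528 = 45.02016 now. The landlord offers 45.02016 and keeps 80 − 45.02016 = 34.97984.

34.98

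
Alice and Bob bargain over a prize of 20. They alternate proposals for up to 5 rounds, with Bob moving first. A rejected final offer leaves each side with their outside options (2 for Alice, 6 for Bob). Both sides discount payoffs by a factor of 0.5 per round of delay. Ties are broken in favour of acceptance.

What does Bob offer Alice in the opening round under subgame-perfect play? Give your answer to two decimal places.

Round 5 (Bob proposes): Alice gets 2 if talks fail, so Bob offers 2 and keeps 18.
Round 4 (Alice proposes): Bob can get 18 next round, worth 0.5 × 18 = 9 now. Alice offers 9 and keeps 20 − 9 = 11.
Round 3 (Bob proposes): Alice can get 11 next round, worth 0.5 × 11 = 5.5 now. Bob offers 5.5 and keeps 20 − 5.5 = 14.5.
Round 2 (Alice proposes): Bob can get 14.5 next round, worth 0.5 × 14.5 = 7.25 now, so Alice offers 7.25, keeping 12.75.
Round 1 (Bob proposes): Alice can get 12.75 next round, worth 0.5 × 12.75 = 6.375 now. Bob offers 6.375 and keeps 20 − 6.375 = 13.625.

6.38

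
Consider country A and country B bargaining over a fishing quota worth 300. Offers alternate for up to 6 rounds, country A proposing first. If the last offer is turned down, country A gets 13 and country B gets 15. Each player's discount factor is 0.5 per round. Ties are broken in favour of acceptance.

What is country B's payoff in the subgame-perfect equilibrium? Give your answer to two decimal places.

102.72

Round 6 (country B proposes): country A gets 13 if talks fail, so country B offers 13 and keeps 287.
Round 5 (country A proposes): country B can get 287 next round, worth 0.5 × 287 = 143.5 now; country A offers that and keeps 156.5.
Round 4 (country B proposes): country A can get 156.5 next round, worth 0.5 × 156.5 = 78.25 now. Country B offers 78.25 and keeps 300 − 78.25 = 221.75.
Round 3 (country A proposes): country B can get 221.75 next round, worth 0.5 × 221.75 = 110.875 now. Country A offers 110.875 and keeps 300 − 110.875 = 189.125.
Round 2 (country B proposes): country A can get 189.125 next round, worth 0.5 × 189.125 = 94.5625 now; country B offers that and keeps 205.4375.
Round 1 (country A proposes): country B can get 205.4375 next round, worth 0.5 × 205.4375 = 102.71875 now, so country A offers 102.71875, keeping 197.28125.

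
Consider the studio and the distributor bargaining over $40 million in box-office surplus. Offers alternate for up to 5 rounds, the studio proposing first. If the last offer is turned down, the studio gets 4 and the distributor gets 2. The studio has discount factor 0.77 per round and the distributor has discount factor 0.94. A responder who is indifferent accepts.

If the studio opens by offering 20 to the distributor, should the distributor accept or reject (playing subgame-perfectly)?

Round 5 (the studio proposes): the distributor gets 2 if talks fail, so the studio offers 2 and keeps 38.
Round 4 (the distributor proposes): the studio can get 38 next round, worth 0.77 × 38 = 29.26 now; the distributor offers that and keeps 10.74.
Round 3 (the studio proposes): the distributor can get 10.74 next round, worth 0.94 × 10.74 = 10.0956 now. The studio offers 10.0956 and keeps 40 − 10.0956 = 29.9044.
Round 2 (the distributor proposes): the studio can get 29.9044 next round, worth 0.77 × 29.9044 = 23.026388 now, so the distributor offers 23.026388, keeping 16.973612.
So by rejecting in round 1, the distributor gets 16.973612 next round, worth 0.94 × 16.973612 = 15.95519528 now.
Offer 20 ≥ 15.95519528, so the distributor accepts.

Accept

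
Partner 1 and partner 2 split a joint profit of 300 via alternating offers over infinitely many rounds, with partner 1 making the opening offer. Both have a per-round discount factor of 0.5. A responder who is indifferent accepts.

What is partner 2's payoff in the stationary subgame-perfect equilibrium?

When partner 1 proposes, partner 2 accepts any offer worth at least 0.5 times what partner 2 would get by proposing next round; and vice versa.
This gives x = 300 − 0.5y and y = 300 − 0.5x, where x and y are each side's share when it proposes.
Hence (1 − 0.5·0.5)x = 300(1 − 0.5), i.e. 0.75·x = 150.
x = 200; partner 2's share is 300 − x = 100.

100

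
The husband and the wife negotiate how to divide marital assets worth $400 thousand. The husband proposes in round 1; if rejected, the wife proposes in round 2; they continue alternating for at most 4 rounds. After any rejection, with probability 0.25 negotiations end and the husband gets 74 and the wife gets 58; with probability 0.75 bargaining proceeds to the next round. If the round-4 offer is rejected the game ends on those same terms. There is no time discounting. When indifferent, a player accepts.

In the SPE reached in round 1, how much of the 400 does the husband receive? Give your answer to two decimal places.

Round 4 (the wife proposes): the husband gets 74 if talks fail, so the wife offers 74 and keeps 326.
Round 3 (the husband proposes): rejecting gives the wife an expected 0.75 × 326 + 0.25 × 58 = 259; the husband offers that and keeps 141.
Round 2 (the wife proposes): rejecting gives the husband an expected 0.75 × 141 + 0.25 × 74 = 124.25; the wife offers that and keeps 275.75.
Round 1 (the husband proposes): rejecting gives the wife an expected 0.75 × 275.75 + 0.25 × 58 = 221.3125. The husband offers 221.3125 and keeps 400 − 221.3125 = 178.6875.

178.69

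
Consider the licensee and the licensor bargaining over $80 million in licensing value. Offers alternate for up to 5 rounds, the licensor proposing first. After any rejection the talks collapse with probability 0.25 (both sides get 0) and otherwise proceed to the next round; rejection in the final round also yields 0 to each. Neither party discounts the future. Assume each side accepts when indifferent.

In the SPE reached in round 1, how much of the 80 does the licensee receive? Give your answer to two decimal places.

23.44

Round 5 (the licensor proposes): the licensee will accept anything ≥ 0, so the licensor offers 0 and keeps 80.
Round 4 (the licensee proposes): rejecting gives the licensor an expected 0.75 × 80 = 60. The licensee offers 60 and keeps 80 − 60 = 20.
Round 3 (the licensor proposes): rejecting gives the licensee an expected 0.75 × 20 = 15. The licensor offers 15 and keeps 80 − 15 = 65.
Round 2 (the licensee proposes): rejecting gives the licensor an expected 0.75 × 65 = 48.75; the licensee offers that and keeps 31.25.
Round 1 (the licensor proposes): rejecting gives the licensee an expected 0.75 × 31.25 = 23.4375; the licensor offers that and keeps 56.5625.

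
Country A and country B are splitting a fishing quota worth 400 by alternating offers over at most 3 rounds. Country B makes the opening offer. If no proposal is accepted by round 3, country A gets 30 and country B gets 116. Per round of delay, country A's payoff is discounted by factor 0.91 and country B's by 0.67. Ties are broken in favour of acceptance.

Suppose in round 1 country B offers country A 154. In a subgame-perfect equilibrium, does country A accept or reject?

Round 3 (country B proposes): country A gets 30 if talks fail, so country B offers 30 and keeps 370.
Round 2 (country A proposes): country B can get 370 next round, worth 0.67 × 370 = 247.9 now. Country A offers 247.9 and keeps 400 − 247.9 = 152.1.
So by rejecting in round 1, country A gets 152.1 next round, worth 0.91 × 152.1 = 138.411 now.
Offer 154 ≥ 138.411, so country A accepts.

Accept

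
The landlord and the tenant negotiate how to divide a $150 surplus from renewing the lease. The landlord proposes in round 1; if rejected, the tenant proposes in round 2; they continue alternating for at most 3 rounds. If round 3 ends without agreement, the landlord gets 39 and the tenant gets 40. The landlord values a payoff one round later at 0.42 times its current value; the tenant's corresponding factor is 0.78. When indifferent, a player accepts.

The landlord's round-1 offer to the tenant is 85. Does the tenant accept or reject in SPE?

Round 3 (the landlord proposes): the tenant gets 40 if talks fail, so the landlord offers 40 and keeps 110.
Round 2 (the tenant proposes): the landlord can get 110 next round, worth 0.42 × 110 = 46.2 now. The tenant offers 46.2 and keeps 150 − 46.2 = 103.8.
So by rejecting in round 1, the tenant gets 103.8 next round, worth 0.78 × 103.8 = 80.964 now.
Offer 85 ≥ 80.964, so the tenant accepts.

Accept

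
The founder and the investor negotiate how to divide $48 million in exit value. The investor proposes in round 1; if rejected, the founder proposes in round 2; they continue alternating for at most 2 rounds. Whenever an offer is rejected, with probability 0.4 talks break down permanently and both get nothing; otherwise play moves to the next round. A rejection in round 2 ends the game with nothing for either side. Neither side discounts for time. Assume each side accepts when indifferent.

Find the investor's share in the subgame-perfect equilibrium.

Round 2 (the founder proposes): rejection yields 0 for the investor; the founder offers 0 and keeps 48.
Round 1 (the investor proposes): rejecting gives the founder an expected 0.6 × 48 = 28.8. The investor offers 28.8 and keeps 48 − 28.8 = 19.2.

19.2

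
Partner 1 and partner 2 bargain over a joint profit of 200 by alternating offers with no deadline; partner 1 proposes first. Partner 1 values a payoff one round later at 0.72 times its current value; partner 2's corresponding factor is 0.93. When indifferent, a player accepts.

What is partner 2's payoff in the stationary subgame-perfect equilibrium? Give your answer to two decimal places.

157.63

In a stationary SPE each proposer offers the other exactly their discounted continuation value.
If partner 1 keeps x when proposing and partner 2 keeps y when proposing, then x = 200 − 0.93y and y = 200 − 0.72x.
Solving: x = 200(1 − 0.93) / (1 − 0.72·0.93) = 14 / 0.3304 ≈ 42.3729.
Partner 2 gets 200 − 42.3729 ≈ 157.6271.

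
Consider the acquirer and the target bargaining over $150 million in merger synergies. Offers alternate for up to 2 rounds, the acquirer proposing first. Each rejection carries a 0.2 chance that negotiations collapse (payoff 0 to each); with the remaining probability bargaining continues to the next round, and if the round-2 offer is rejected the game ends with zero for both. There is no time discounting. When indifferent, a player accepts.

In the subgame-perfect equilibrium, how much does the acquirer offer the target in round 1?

By backward induction:
Round 2 (the target proposes): rejection yields 0 for the acquirer; the target offers 0 and keeps 150.
Round 1 (the acquirer proposes): rejecting gives the target an expected 0.8 × 150 = 120; the acquirer offers that and keeps 30.

120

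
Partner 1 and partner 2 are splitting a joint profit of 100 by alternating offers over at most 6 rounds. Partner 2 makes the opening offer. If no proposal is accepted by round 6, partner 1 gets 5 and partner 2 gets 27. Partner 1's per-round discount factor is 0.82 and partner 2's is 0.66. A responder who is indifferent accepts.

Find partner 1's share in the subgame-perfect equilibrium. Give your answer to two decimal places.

60.50

Round 6 (partner 1 proposes): partner 2 gets 27 if talks fail, so partner 1 offers 27 and keeps 73.
Round 5 (partner 2 proposes): partner 1 can get 73 next round, worth 0.82 × 73 = 59.86 now. Partner 2 offers 59.86 and keeps 100 − 59.86 = 40.14.
Round 4 (partner 1 proposes): partner 2 can get 40.14 next round, worth 0.66 × 40.14 = 26.4924 now. Partner 1 offers 26.4924 and keeps 100 − 26.4924 = 73.5076.
Round 3 (partner 2 proposes): partner 1 can get 73.5076 next round, worth 0.82 × 73.5076 = 60.276232 now. Partner 2 offers 60.276232 and keeps 100 − 60.276232 = 39.723768.
Round 2 (partner 1 proposes): partner 2 can get 39.723768 next round, worth 0.66 × 39.723768 = 26.21768688 now. Partner 1 offers 26.21768688 and keeps 100 − 26.21768688 = 73.78231312.
Round 1 (partner 2 proposes): partner 1 can get 73.78231312 next round, worth 0.82 × 73.78231312 = 60.5014967584 now. Partner 2 offers 60.5014967584 and keeps 100 − 60.5014967584 = 39.4985032416.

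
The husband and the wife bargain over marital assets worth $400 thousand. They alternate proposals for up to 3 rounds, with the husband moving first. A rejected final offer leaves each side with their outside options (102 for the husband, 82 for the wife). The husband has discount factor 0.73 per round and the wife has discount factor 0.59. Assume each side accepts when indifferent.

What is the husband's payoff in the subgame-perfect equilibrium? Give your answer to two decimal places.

Round 3 (the husband proposes): the wife gets 82 if talks fail, so the husband offers 82 and keeps 318.
Round 2 (the wife proposes): the husband can get 318 next round, worth 0.73 × 318 = 232.14 now; the wife offers that and keeps 167.86.
Round 1 (the husband proposes): the wife can get 167.86 next round, worth 0.59 × 167.86 = 99.0374 now. The husband offers 99.0374 and keeps 400 − 99.0374 = 300.9626.

300.96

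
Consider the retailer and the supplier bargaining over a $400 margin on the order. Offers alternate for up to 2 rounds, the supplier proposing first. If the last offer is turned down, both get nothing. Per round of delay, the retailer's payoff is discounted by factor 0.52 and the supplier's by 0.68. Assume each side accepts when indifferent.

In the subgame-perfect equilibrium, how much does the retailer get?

208

Round 2 (the retailer proposes): rejection yields 0 for the supplier; the retailer offers 0 and keeps 400.
Round 1 (the supplier proposes): the retailer can get 400 next round, worth 0.52 × 400 = 208 now, so the supplier offers 208, keeping 192.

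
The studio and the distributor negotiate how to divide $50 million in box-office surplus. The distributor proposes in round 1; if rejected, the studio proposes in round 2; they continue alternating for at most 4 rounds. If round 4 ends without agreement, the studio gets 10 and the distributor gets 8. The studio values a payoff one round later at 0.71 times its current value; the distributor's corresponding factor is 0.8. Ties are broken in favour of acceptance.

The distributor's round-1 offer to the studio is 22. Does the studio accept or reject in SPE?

Work out the studio's continuation value if the offer is rejected.
Round 4 (the studio proposes): the distributor gets 8 if talks fail, so the studio offers 8 and keeps 42.
Round 3 (the distributor proposes): the studio can get 42 next round, worth 0.71 × 42 = 29.82 now. The distributor offers 29.82 and keeps 50 − 29.82 = 20.18.
Round 2 (the studio proposes): the distributor can get 20.18 next round, worth 0.8 × 20.18 = 16.144 now. The studio offers 16.144 and keeps 50 − 16.144 = 33.856.
So by rejecting in round 1, the studio gets 33.856 next round, worth 0.71 × 33.856 = 24.03776 now.
Offer 22 < 24.03776, so the studio rejects.

Reject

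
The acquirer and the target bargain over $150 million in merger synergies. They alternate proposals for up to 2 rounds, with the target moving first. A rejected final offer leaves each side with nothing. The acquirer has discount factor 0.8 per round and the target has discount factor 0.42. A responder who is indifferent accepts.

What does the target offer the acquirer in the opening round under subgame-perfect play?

120

Solve by backward induction from round 2.
Round 2 (the acquirer proposes): the target will accept anything ≥ 0, so the acquirer offers 0 and keeps 150.
Round 1 (the target proposes): the acquirer can get 150 next round, worth 0.8 × 150 = 120 now, so the target offers 120, keeping 30.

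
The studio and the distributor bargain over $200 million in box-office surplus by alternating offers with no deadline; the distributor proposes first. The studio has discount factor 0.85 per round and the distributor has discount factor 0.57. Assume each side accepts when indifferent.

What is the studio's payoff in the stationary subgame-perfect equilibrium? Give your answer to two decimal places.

141.80

Let x be the distributor's share when the distributor proposes and y be the studio's share when the studio proposes.
The studio accepts iff offered ≥ 0.85·y, so x = 200 − 0.85y. Symmetrically y = 200 − 0.57x.
Substituting: x = 200 − 0.85(200 − 0.57x), giving x(1 − 0.57·0.85) = 200(1 − 0.85).
So x = 200 × 0.15 / 0.5155 ≈ 58.1959, and the studio receives 200 − x ≈ 141.8041.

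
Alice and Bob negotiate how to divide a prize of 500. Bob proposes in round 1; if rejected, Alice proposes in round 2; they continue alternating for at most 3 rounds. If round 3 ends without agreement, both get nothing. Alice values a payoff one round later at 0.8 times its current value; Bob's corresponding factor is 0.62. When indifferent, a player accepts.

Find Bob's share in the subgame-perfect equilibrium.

348

By backward induction:
Round 3 (Bob proposes): rejection yields 0 for Alice; Bob offers 0 and keeps 500.
Round 2 (Alice proposes): Bob can get 500 next round, worth 0.62 × 500 = 310 now. Alice offers 310 and keeps 500 − 310 = 190.
Round 1 (Bob proposes): Alice can get 190 next round, worth 0.8 × 190 = 152 now, so Bob offers 152, keeping 348.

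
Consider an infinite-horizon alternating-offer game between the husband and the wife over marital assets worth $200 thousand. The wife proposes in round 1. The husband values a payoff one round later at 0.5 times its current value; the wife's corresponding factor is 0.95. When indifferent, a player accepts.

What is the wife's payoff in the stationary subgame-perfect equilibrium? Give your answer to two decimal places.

190.48

In a stationary SPE each proposer offers the other exactly their discounted continuation value.
If the wife keeps x when proposing and the husband keeps y when proposing, then x = 200 − 0.5y and y = 200 − 0.95x.
Solving: x = 200(1 − 0.5) / (1 − 0.95·0.5) = 100 / 0.525 ≈ 190.4762.
The husband gets 200 − 190.4762 ≈ 9.5238.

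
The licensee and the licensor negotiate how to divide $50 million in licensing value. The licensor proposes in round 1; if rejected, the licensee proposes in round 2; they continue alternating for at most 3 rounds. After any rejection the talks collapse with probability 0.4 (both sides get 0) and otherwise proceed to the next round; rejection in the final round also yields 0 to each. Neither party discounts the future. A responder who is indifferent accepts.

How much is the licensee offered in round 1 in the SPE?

12

Round 3 (the licensor proposes): rejection yields 0 for the licensee; the licensor offers 0 and keeps 50.
Round 2 (the licensee proposes): rejecting gives the licensor an expected 0.6 × 50 = 30. The licensee offers 30 and keeps 50 − 30 = 20.
Round 1 (the licensor proposes): rejecting gives the licensee an expected 0.6 × 20 = 12; the licensor offers that and keeps 38.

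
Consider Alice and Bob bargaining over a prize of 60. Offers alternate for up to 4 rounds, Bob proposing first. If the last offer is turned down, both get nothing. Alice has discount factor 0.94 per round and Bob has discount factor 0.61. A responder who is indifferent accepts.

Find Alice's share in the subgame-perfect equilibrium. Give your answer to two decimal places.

Round 4 (Alice proposes): Bob will accept anything ≥ 0, so Alice offers 0 and keeps 60.
Round 3 (Bob proposes): Alice can get 60 next round, worth 0.94 × 60 = 56.4 now, so Bob offers 56.4, keeping 3.6.
Round 2 (Alice proposes): Bob can get 3.6 next round, worth 0.61 × 3.6 = 2.196 now; Alice offers that and keeps 57.804.
Round 1 (Bob proposes): Alice can get 57.804 next round, worth 0.94 × 57.804 = 54.33576 now, so Bob offers 54.33576, keeping 5.66424.

54.34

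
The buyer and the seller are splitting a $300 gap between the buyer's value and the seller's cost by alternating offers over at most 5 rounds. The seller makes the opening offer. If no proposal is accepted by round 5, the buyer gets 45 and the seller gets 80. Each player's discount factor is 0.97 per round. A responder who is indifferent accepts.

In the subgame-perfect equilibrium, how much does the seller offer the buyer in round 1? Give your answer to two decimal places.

By backward induction:
Round 5 (the seller proposes): the buyer gets 45 if talks fail, so the seller offers 45 and keeps 255.
Round 4 (the buyer proposes): the seller can get 255 next round, worth 0.97 × 255 = 247.35 now; the buyer offers that and keeps 52.65.
Round 3 (the seller proposes): the buyer can get 52.65 next round, worth 0.97 × 52.65 = 51.0705 now; the seller offers that and keeps 248.9295.
Round 2 (the buyer proposes): the seller can get 248.9295 next round, worth 0.97 × 248.9295 = 241.461615 now, so the buyer offers 241.461615, keeping 58.538385.
Round 1 (the seller proposes): the buyer can get 58.538385 next round, worth 0.97 × 58.538385 = 56.78223345 now; the seller offers that and keeps 243.21776655.

56.78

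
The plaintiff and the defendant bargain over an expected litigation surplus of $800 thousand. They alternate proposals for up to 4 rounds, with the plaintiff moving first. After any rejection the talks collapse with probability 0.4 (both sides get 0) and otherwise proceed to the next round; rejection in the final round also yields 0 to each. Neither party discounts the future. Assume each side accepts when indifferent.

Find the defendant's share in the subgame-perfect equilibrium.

364.8

Round 4 (the defendant proposes): rejection yields 0 for the plaintiff; the defendant offers 0 and keeps 800.
Round 3 (the plaintiff proposes): rejecting gives the defendant an expected 0.6 × 800 = 480; the plaintiff offers that and keeps 320.
Round 2 (the defendant proposes): rejecting gives the plaintiff an expected 0.6 × 320 = 192, so the defendant offers 192, keeping 608.
Round 1 (the plaintiff proposes): rejecting gives the defendant an expected 0.6 × 608 = 364.8, so the plaintiff offers 364.8, keeping 435.2.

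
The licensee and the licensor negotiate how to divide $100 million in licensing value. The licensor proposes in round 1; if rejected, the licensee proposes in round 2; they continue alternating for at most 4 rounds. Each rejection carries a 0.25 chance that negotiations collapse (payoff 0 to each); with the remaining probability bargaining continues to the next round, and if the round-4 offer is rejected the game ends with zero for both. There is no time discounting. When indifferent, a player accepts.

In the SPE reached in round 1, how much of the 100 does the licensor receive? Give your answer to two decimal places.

39.06

Round 4 (the licensee proposes): rejection yields 0 for the licensor; the licensee offers 0 and keeps 100.
Round 3 (the licensor proposes): rejecting gives the licensee an expected 0.75 × 100 = 75, so the licensor offers 75, keeping 25.
Round 2 (the licensee proposes): rejecting gives the licensor an expected 0.75 × 25 = 18.75; the licensee offers that and keeps 81.25.
Round 1 (the licensor proposes): rejecting gives the licensee an expected 0.75 × 81.25 = 60.9375; the licensor offers that and keeps 39.0625.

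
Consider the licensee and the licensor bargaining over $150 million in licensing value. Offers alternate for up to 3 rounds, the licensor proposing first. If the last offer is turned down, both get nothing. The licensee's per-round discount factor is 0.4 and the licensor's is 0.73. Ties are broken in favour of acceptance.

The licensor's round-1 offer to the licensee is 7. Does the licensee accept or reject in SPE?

Work out the licensee's continuation value if the offer is rejected.
Round 3 (the licensor proposes): rejection yields 0 for the licensee; the licensor offers 0 and keeps 150.
Round 2 (the licensee proposes): the licensor can get 150 next round, worth 0.73 × 150 = 109.5 now; the licensee offers that and keeps 40.5.
So by rejecting in round 1, the licensee gets 40.5 next round, worth 0.4 × 40.5 = 16.2 now.
Offer 7 < 16.2, so the licensee rejects.

Reject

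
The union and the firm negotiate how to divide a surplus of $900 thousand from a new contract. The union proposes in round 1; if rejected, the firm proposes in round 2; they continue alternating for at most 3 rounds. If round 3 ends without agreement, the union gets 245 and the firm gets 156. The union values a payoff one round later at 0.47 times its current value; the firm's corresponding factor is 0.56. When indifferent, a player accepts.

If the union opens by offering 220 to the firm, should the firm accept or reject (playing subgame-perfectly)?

Reject

Work out the firm's continuation value if the offer is rejected.
Round 3 (the union proposes): the firm gets 156 if talks fail, so the union offers 156 and keeps 744.
Round 2 (the firm proposes): the union can get 744 next round, worth 0.47 × 744 = 349.68 now; the firm offers that and keeps 550.32.
So by rejecting in round 1, the firm gets 550.32 next round, worth 0.56 × 550.32 = 308.1792 now.
Offer 220 < 308.1792, so the firm rejects.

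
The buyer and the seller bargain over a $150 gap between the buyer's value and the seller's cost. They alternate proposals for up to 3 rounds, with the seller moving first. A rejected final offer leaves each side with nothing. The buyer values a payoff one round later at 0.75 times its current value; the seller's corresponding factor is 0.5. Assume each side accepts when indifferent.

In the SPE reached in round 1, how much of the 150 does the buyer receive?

56.25

Work backward from the last round.
Round 3 (the seller proposes): the buyer will accept anything ≥ 0, so the seller offers 0 and keeps 150.
Round 2 (the buyer proposes): the seller can get 150 next round, worth 0.5 × 150 = 75 now, so the buyer offers 75, keeping 75.
Round 1 (the seller proposes): the buyer can get 75 next round, worth 0.75 × 75 = 56.25 now. The seller offers 56.25 and keeps 150 − 56.25 = 93.75.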